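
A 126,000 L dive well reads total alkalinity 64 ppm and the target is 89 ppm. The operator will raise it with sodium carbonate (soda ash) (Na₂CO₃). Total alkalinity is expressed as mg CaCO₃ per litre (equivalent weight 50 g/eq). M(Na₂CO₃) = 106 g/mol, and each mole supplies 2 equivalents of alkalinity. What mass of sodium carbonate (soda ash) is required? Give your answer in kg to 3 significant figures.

3.34 kg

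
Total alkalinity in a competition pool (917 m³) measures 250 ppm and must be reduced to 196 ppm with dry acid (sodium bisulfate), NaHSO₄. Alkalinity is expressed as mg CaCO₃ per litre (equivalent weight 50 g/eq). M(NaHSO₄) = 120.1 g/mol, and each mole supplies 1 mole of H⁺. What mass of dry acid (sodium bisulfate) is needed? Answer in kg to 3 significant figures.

Volume: 917 m³ = 917,000 L.
Alkalinity to neutralize: (250 − 196) = 54 mg/L as CaCO₃ × 917,000 L = 49,520 g as CaCO₃.
Equivalents of H⁺ required: 49,520 ÷ 50 g/eq = 990.4 eq = 990.4 mol NaHSO₄.
Mass of NaHSO₄: 990.4 × 120.1 = 118,900 g.

119 kg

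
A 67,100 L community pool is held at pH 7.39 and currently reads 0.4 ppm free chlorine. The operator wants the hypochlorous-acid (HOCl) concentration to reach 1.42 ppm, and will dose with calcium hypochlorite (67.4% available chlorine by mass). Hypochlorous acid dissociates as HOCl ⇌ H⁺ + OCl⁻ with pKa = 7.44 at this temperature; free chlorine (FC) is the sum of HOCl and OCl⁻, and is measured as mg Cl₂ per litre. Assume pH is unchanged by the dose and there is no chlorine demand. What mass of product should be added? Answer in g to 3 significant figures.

228 g

[OCl⁻]/[HOCl] = 10^(pH − pKa) = 10^(7.39 − 7.44) = 0.8913; fraction as HOCl = 1/(1 + 0.8913) = 0.5288.
Free chlorine required for 1.42 ppm HOCl: 1.42 / 0.5288 = 2.686 ppm.
FC to add: 2.686 − 0.4 = 2.286 mg/L as Cl₂.
Cl₂ equivalent: 2.286 mg/L × 67,100 L = 153.4 g.
Product at 67.4% available Cl: 153.4 / 0.674 = 227.5 g.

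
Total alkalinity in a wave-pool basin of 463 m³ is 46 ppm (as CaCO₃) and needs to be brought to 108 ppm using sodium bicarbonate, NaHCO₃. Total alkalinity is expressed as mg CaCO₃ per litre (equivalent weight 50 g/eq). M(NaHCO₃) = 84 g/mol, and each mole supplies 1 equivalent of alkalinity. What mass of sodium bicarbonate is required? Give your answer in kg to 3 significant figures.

Volume: 463 m³ = 463,000 L.
Alkalinity to add: (108 − 46) = 62 mg/L as CaCO₃ × 463,000 L = 28,710 g as CaCO₃.
Equivalents: 28,710 g ÷ 50 g/eq = 574.1 eq.
NaHCO₃ supplies 1 eq per mole → 574.1 mol.
Mass: 574.1 mol × 84 g/mol = 48,230 g.

48.2 kg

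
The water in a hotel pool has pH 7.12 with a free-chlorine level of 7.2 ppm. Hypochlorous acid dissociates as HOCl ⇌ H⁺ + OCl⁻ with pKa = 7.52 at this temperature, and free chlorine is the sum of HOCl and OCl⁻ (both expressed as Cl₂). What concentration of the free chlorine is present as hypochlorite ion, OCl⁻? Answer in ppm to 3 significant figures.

2.05 ppm

[OCl⁻]/[HOCl] = 10^(pH − pKa) = 10^(7.12 − 7.52) = 10^-0.40 = 0.3981.
Fraction as HOCl = 1 / (1 + 0.3981) = 0.7153.
OCl⁻ = (1 − 0.7153) × 7.2 ppm = 2.05 ppm.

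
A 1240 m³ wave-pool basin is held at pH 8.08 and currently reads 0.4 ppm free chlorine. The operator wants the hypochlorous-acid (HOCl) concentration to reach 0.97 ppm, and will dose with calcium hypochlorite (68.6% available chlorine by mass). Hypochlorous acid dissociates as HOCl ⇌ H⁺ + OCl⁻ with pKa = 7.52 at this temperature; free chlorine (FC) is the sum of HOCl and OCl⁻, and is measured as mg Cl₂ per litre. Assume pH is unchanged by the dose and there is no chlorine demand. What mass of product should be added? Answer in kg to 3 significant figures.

Volume: 1240 m³ = 1,240,000 L.
[OCl⁻]/[HOCl] = 10^(pH − pKa) = 10^(8.08 − 7.52) = 3.631; fraction as HOCl = 1/(1 + 3.631) = 0.2159.
Free chlorine required for 0.97 ppm HOCl: 0.97 / 0.2159 = 4.492 ppm.
FC to add: 4.492 − 0.4 = 4.092 mg/L as Cl₂.
Cl₂ equivalent: 4.092 mg/L × 1,240,000 L = 5074 g.
Product at 68.6% available Cl: 5074 / 0.686 = 7396 g.

7.40 kg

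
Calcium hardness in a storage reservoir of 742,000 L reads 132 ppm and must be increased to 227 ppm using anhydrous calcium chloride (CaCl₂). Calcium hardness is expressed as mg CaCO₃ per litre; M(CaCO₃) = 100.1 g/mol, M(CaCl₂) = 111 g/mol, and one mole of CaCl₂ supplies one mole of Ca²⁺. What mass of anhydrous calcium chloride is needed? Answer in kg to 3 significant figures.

78.2 kg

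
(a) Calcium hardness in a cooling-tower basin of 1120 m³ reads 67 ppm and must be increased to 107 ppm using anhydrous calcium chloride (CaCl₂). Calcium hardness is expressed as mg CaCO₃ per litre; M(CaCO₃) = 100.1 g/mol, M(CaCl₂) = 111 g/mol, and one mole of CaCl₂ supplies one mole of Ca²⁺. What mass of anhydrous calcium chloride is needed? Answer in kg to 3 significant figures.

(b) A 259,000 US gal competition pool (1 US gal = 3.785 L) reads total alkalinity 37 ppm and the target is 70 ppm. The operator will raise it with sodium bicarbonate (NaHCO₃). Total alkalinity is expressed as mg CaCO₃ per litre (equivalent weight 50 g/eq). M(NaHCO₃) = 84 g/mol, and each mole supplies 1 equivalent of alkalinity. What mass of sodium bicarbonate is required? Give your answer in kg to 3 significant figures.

(a) Volume: 1120 m³ = 1,120,000 L.
(a) Hardness to add: (107 − 67) = 40 mg/L as CaCO₃ × 1,120,000 L = 44,800 g as CaCO₃.
(a) Moles of Ca²⁺ (1 mol Ca²⁺ ≡ 1 mol CaCO₃): 44,800 / 100.1 g/mol = 447.6 mol.
(a) Mass of CaCl₂: 447.6 × 111 = 49,680 g.

(b) Volume: 259,000 US gal × 3.785 L/gal = 980,315 L.
(b) Alkalinity to add: (70 − 37) = 33 mg/L as CaCO₃ × 980,315 L = 32,350 g as CaCO₃.
(b) Equivalents: 32,350 g ÷ 50 g/eq = 647 eq.
(b) NaHCO₃ supplies 1 eq per mole → 647 mol.
(b) Mass: 647 mol × 84 g/mol = 54,350 g.

(a) 49.7 kg; (b) 54.3 kg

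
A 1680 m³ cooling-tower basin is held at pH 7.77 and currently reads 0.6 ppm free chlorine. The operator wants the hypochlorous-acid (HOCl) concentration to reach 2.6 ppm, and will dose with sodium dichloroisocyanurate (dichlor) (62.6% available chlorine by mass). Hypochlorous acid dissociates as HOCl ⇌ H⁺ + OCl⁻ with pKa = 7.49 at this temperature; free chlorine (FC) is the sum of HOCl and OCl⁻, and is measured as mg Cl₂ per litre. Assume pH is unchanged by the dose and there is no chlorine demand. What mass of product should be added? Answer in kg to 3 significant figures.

18.7 kg

Volume: 1680 m³ = 1,680,000 L.
[OCl⁻]/[HOCl] = 10^(pH − pKa) = 10^(7.77 − 7.49) = 1.905; fraction as HOCl = 1/(1 + 1.905) = 0.3442.
Free chlorine required for 2.6 ppm HOCl: 2.6 / 0.3442 = 7.554 ppm.
FC to add: 7.554 − 0.6 = 6.954 mg/L as Cl₂.
Cl₂ equivalent: 6.954 mg/L × 1,680,000 L = 11,680 g.
Product at 62.6% available Cl: 11,680 / 0.626 = 18,660 g.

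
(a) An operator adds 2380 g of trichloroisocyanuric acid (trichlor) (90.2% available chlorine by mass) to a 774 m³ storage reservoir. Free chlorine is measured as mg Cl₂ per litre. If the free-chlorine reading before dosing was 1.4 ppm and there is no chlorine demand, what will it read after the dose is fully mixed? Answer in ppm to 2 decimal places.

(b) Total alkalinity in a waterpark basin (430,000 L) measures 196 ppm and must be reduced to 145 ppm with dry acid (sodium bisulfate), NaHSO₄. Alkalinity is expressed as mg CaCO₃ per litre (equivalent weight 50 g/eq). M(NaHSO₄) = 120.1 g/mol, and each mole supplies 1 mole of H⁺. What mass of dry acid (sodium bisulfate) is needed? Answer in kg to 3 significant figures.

(a) Volume: 774 m³ = 774,000 L.
(a) Available chlorine delivered: 2380 g × 0.902 = 2147 g as Cl₂.
(a) Concentration rise: 2147 g / 774,000 L = 2.774 mg/L = 2.77 ppm.
(a) Final FC: 1.4 + 2.77 = 4.17 ppm.

(b) Alkalinity to neutralize: (196 − 145) = 51 mg/L as CaCO₃ × 430,000 L = 21,930 g as CaCO₃.
(b) Equivalents of H⁺ required: 21,930 ÷ 50 g/eq = 438.6 eq = 438.6 mol NaHSO₄.
(b) Mass of NaHSO₄: 438.6 × 120.1 = 52,680 g.

(a) 4.17 ppm; (b) 52.7 kg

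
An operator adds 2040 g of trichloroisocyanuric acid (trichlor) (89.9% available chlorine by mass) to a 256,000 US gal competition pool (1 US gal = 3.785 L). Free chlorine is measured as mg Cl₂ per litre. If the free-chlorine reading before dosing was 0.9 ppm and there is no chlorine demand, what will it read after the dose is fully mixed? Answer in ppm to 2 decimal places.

Volume: 256,000 US gal × 3.785 L/gal = 968,960 L.
Available chlorine delivered: 2040 g × 0.899 = 1834 g as Cl₂.
Concentration rise: 1834 g / 968,960 L = 1.893 mg/L = 1.89 ppm.
Final FC: 0.9 + 1.89 = 2.79 ppm.

2.79 ppm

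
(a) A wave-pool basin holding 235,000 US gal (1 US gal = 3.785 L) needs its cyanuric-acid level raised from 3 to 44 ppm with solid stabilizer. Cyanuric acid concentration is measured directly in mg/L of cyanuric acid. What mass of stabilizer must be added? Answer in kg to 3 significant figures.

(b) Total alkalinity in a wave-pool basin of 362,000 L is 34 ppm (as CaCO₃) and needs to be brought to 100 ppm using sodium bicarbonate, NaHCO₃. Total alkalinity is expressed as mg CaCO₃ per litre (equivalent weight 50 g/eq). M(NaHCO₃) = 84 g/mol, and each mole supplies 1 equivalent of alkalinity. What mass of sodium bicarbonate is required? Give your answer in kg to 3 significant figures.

(a) Volume: 235,000 US gal × 3.785 L/gal = 889,475 L.
(a) CYA to add: (44 − 3) = 41 mg/L × 889,475 L = 36,470 g cyanuric acid.

(b) Alkalinity to add: (100 − 34) = 66 mg/L as CaCO₃ × 362,000 L = 23,890 g as CaCO₃.
(b) Equivalents: 23,890 g ÷ 50 g/eq = 477.8 eq.
(b) NaHCO₃ supplies 1 eq per mole → 477.8 mol.
(b) Mass: 477.8 mol × 84 g/mol = 40,140 g.

(a) 36.5 kg; (b) 40.1 kg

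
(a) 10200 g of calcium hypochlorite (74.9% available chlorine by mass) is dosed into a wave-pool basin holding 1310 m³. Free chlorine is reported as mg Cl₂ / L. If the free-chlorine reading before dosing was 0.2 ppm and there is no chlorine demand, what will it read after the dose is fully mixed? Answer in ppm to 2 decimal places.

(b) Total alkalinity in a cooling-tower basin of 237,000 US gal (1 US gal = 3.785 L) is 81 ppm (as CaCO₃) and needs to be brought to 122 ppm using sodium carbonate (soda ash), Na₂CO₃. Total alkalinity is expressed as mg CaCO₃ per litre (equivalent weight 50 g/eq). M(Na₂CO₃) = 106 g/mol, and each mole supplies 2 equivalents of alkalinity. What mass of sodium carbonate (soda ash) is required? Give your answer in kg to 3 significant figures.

(a) 6.03 ppm; (b) 39.0 kg

(a) Volume: 1310 m³ = 1,310,000 L.
(a) Available chlorine delivered: 10,200 g × 0.749 = 7640 g as Cl₂.
(a) Concentration rise: 7640 g / 1,310,000 L = 5.832 mg/L = 5.83 ppm.
(a) Final FC: 0.2 + 5.83 = 6.03 ppm.

(b) Volume: 237,000 US gal × 3.785 L/gal = 897,045 L.
(b) Alkalinity to add: (122 − 81) = 41 mg/L as CaCO₃ × 897,045 L = 36,780 g as CaCO₃.
(b) Equivalents: 36,780 g ÷ 50 g/eq = 735.6 eq.
(b) Each mole of Na₂CO₃ supplies 2 eq, so 735.6 / 2 = 367.8 mol.
(b) Mass: 367.8 mol × 106 g/mol = 38,990 g.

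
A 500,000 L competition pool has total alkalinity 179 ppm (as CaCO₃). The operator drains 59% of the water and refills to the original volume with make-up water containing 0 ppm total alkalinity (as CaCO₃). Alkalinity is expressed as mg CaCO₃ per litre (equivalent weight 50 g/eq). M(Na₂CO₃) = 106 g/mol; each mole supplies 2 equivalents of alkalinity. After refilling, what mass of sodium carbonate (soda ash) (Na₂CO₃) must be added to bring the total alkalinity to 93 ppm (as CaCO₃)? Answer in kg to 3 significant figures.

10.4 kg

After draining 59% and refilling: 179 × 0.41 + 0 × 0.59 = 73.39 ppm.
Deficit to target: 93 − 73.39 = 19.61 mg/L.
As CaCO₃: 19.61 mg/L × 500,000 L = 9805 g; ÷ 50 g/eq ÷ 2 = 98.05 mol Na₂CO₃.
Mass: 98.05 × 106 = 10,390 g.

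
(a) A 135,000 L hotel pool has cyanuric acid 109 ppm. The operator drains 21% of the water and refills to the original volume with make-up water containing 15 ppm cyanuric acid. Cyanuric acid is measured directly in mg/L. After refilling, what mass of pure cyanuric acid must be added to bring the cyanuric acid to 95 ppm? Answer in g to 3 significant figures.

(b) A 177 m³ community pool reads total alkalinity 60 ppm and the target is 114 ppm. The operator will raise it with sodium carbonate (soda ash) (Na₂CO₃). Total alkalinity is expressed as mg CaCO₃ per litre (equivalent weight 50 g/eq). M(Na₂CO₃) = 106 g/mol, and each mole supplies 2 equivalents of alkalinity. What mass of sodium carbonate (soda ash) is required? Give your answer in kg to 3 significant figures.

(a) 775 g; (b) 10.1 kg

(a) After draining 21% and refilling: 109 × 0.79 + 15 × 0.21 = 89.26 ppm.
(a) Deficit to target: 95 − 89.26 = 5.74 mg/L.
(a) Mass: 5.74 mg/L × 135,000 L = 774.9 g cyanuric acid.

(b) Volume: 177 m³ = 177,000 L.
(b) Alkalinity to add: (114 − 60) = 54 mg/L as CaCO₃ × 177,000 L = 9558 g as CaCO₃.
(b) Equivalents: 9558 g ÷ 50 g/eq = 191.2 eq.
(b) Each mole of Na₂CO₃ supplies 2 eq, so 191.2 / 2 = 95.58 mol.
(b) Mass: 95.58 mol × 106 g/mol = 10,130 g.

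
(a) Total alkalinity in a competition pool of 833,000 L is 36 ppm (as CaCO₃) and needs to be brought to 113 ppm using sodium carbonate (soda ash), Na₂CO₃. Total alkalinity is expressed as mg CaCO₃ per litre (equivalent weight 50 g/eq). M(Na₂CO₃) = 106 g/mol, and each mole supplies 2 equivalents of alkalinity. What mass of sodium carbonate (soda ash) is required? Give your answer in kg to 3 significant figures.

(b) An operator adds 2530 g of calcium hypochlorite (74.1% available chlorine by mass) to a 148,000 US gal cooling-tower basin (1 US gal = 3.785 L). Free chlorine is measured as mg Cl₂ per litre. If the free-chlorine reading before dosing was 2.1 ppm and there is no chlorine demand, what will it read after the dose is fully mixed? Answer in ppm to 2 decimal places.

(a) 68.0 kg; (b) 5.45 ppm

(a) Alkalinity to add: (113 − 36) = 77 mg/L as CaCO₃ × 833,000 L = 64,140 g as CaCO₃.
(a) Equivalents: 64,140 g ÷ 50 g/eq = 1283 eq.
(a) Each mole of Na₂CO₃ supplies 2 eq, so 1283 / 2 = 641.4 mol.
(a) Mass: 641.4 mol × 106 g/mol = 67,990 g.

(b) Volume: 148,000 US gal × 3.785 L/gal = 560,180 L.
(b) Available chlorine delivered: 2530 g × 0.741 = 1875 g as Cl₂.
(b) Concentration rise: 1875 g / 560,180 L = 3.347 mg/L = 3.35 ppm.
(b) Final FC: 2.1 + 3.35 = 5.45 ppm.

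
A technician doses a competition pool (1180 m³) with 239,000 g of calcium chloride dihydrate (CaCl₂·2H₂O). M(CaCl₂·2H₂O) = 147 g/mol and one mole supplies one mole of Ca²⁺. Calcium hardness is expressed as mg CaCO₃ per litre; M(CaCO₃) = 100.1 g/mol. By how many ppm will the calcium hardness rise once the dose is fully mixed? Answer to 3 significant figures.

138 ppm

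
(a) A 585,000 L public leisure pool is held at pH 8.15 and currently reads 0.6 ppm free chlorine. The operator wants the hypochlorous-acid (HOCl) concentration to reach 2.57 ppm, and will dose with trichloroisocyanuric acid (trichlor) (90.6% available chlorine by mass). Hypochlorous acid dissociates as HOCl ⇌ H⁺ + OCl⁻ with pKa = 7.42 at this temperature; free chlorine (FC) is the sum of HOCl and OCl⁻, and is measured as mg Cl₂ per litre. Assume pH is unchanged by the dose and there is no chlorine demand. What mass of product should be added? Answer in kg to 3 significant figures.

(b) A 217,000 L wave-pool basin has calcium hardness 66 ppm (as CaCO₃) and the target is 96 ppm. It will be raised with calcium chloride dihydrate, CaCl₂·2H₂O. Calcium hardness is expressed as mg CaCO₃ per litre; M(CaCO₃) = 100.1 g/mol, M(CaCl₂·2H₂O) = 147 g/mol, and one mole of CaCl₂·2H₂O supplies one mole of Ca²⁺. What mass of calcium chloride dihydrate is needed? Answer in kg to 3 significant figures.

(a) [OCl⁻]/[HOCl] = 10^(pH − pKa) = 10^(8.15 − 7.42) = 5.37; fraction as HOCl = 1/(1 + 5.37) = 0.157.
(a) Free chlorine required for 2.57 ppm HOCl: 2.57 / 0.157 = 16.37 ppm.
(a) FC to add: 16.37 − 0.6 = 15.77 mg/L as Cl₂.
(a) Cl₂ equivalent: 15.77 mg/L × 585,000 L = 9226 g.
(a) Product at 90.6% available Cl: 9226 / 0.906 = 10,180 g.

(b) Hardness to add: (96 − 66) = 30 mg/L as CaCO₃ × 217,000 L = 6510 g as CaCO₃.
(b) Moles of Ca²⁺ (1 mol Ca²⁺ ≡ 1 mol CaCO₃): 6510 / 100.1 g/mol = 65.03 mol.
(b) Mass of CaCl₂·2H₂O: 65.03 × 147 = 9560 g.

(a) 10.2 kg; (b) 9.56 kg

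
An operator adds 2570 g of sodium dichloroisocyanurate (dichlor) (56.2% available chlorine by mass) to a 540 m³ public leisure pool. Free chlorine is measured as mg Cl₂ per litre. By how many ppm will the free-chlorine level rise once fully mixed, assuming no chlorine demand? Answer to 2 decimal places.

Volume: 540 m³ = 540,000 L.
Available chlorine delivered: 2570 g × 0.562 = 1444 g as Cl₂.
Concentration rise: 1444 g / 540,000 L = 2.675 mg/L = 2.67 ppm.

2.67 ppm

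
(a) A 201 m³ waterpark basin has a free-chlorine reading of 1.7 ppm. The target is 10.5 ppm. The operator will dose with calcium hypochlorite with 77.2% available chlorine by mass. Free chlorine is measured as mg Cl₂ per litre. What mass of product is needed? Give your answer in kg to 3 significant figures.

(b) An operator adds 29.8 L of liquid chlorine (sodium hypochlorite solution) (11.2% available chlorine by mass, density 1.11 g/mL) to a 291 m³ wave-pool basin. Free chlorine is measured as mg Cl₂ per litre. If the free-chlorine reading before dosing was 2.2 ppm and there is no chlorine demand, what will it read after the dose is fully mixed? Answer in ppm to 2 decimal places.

(a) Volume: 201 m³ = 201,000 L.
(a) Chlorine deficit: 10.5 − 1.7 = 8.8 ppm = 8.8 mg/L as Cl₂.
(a) Cl₂ equivalent needed: 8.8 mg/L × 201,000 L = 1,769,000 mg = 1769 g.
(a) Product at 77.2% available chlorine: 1769 / 0.772 = 2291 g.

(b) Volume: 291 m³ = 291,000 L.
(b) Mass of solution: 29.8 L × 1000 mL/L × 1.11 g/mL = 33,080 g.
(b) Available chlorine delivered: 33,080 g × 0.112 = 3705 g as Cl₂.
(b) Concentration rise: 3705 g / 291,000 L = 12.73 mg/L = 12.73 ppm.
(b) Final FC: 2.2 + 12.73 = 14.93 ppm.

(a) 2.29 kg; (b) 14.93 ppm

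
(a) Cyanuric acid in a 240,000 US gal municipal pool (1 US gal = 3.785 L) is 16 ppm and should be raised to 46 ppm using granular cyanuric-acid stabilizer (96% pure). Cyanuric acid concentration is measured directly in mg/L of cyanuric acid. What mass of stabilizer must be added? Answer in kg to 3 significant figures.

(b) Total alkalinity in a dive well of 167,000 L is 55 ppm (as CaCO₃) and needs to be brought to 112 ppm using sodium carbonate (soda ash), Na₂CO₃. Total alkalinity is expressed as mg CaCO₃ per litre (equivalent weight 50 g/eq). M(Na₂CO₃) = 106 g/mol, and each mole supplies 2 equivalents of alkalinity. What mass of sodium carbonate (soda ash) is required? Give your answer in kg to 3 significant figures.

(a) Volume: 240,000 US gal × 3.785 L/gal = 908,400 L.
(a) CYA to add: (46 − 16) = 30 mg/L × 908,400 L = 27,250 g cyanuric acid.
(a) At 96% purity: 27,250 / 0.96 = 28,390 g product.

(b) Alkalinity to add: (112 − 55) = 57 mg/L as CaCO₃ × 167,000 L = 9519 g as CaCO₃.
(b) Equivalents: 9519 g ÷ 50 g/eq = 190.4 eq.
(b) Each mole of Na₂CO₃ supplies 2 eq, so 190.4 / 2 = 95.19 mol.
(b) Mass: 95.19 mol × 106 g/mol = 10,090 g.

(a) 28.4 kg; (b) 10.1 kg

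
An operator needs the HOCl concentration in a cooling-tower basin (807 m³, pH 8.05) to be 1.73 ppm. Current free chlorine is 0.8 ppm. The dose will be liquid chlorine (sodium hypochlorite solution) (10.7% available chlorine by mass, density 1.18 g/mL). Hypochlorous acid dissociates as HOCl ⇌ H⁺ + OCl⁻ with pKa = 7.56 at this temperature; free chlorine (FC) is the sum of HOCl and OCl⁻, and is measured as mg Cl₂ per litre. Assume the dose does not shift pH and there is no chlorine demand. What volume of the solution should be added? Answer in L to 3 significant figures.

Volume: 807 m³ = 807,000 L.
[OCl⁻]/[HOCl] = 10^(pH − pKa) = 10^(8.05 − 7.56) = 3.09; fraction as HOCl = 1/(1 + 3.09) = 0.2445.
Free chlorine required for 1.73 ppm HOCl: 1.73 / 0.2445 = 7.076 ppm.
FC to add: 7.076 − 0.8 = 6.276 mg/L as Cl₂.
Cl₂ equivalent: 6.276 mg/L × 807,000 L = 5065 g.
Product at 10.7% available Cl: 5065 / 0.107 = 47,340 g.
Volume: 47,340 g ÷ 1.18 g/mL = 40,110 mL.

40.1 L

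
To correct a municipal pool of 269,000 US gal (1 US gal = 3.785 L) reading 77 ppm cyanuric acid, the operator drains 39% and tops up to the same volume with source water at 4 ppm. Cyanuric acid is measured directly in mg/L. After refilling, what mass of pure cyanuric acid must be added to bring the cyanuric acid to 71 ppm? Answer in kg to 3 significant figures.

22.9 kg

Volume: 269,000 US gal × 3.785 L/gal = 1,018,165 L.
After draining 39% and refilling: 77 × 0.61 + 4 × 0.39 = 48.53 ppm.
Deficit to target: 71 − 48.53 = 22.47 mg/L.
Mass: 22.47 mg/L × 1,018,165 L = 22,880 g cyanuric acid.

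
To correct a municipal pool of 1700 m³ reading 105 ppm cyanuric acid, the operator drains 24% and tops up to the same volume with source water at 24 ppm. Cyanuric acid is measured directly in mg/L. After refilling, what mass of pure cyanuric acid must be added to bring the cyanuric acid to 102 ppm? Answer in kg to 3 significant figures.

27.9 kg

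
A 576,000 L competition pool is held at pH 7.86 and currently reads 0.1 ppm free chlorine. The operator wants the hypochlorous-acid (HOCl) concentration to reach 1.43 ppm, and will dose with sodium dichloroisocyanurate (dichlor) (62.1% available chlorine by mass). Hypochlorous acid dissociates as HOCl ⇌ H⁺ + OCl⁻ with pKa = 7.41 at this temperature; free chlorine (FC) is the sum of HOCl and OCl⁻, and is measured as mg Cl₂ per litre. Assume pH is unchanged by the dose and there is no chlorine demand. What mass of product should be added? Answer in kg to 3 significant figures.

[OCl⁻]/[HOCl] = 10^(pH − pKa) = 10^(7.86 − 7.41) = 2.818; fraction as HOCl = 1/(1 + 2.818) = 0.2619.
Free chlorine required for 1.43 ppm HOCl: 1.43 / 0.2619 = 5.46 ppm.
FC to add: 5.46 − 0.1 = 5.36 mg/L as Cl₂.
Cl₂ equivalent: 5.36 mg/L × 576,000 L = 3088 g.
Product at 62.1% available Cl: 3088 / 0.621 = 4972 g.

4.97 kg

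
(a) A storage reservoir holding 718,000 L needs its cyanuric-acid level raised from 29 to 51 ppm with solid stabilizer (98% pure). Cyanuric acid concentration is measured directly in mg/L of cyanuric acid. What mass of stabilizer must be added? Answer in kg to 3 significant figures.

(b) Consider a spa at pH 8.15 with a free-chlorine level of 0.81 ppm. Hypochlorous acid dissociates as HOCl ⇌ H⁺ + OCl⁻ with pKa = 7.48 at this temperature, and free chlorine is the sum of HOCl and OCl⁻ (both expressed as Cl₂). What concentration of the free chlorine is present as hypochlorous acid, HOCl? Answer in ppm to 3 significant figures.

(a) 16.1 kg; (b) 0.143 ppm

(a) CYA to add: (51 − 29) = 22 mg/L × 718,000 L = 15,800 g cyanuric acid.
(a) At 98% purity: 15,800 / 0.98 = 16,120 g product.

(b) [OCl⁻]/[HOCl] = 10^(pH − pKa) = 10^(8.15 − 7.48) = 10^0.67 = 4.677.
(b) Fraction as HOCl = 1 / (1 + 4.677) = 0.1761.
(b) HOCl = 0.1761 × 0.81 ppm = 0.1427 ppm.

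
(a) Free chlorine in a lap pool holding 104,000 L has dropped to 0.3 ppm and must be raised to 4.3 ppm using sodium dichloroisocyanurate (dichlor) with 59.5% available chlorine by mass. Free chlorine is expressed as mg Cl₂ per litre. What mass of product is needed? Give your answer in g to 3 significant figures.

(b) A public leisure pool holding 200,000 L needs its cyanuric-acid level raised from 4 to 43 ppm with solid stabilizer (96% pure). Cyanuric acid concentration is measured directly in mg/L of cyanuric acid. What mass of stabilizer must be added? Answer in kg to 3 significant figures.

(a) Chlorine deficit: 4.3 − 0.3 = 4 ppm = 4 mg/L as Cl₂.
(a) Cl₂ equivalent needed: 4 mg/L × 104,000 L = 416,000 mg = 416 g.
(a) Product at 59.5% available chlorine: 416 / 0.595 = 699.2 g.

(b) CYA to add: (43 − 4) = 39 mg/L × 200,000 L = 7800 g cyanuric acid.
(b) At 96% purity: 7800 / 0.96 = 8125 g product.

(a) 699 g; (b) 8.12 kg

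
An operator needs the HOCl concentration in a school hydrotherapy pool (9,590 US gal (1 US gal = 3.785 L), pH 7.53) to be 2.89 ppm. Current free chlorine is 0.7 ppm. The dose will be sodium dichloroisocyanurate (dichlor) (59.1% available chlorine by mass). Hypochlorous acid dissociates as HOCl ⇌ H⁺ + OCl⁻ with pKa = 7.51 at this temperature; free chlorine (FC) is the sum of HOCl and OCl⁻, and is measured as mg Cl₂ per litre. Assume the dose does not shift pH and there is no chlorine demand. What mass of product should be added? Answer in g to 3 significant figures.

Volume: 9,590 US gal × 3.785 L/gal = 36,298 L.
[OCl⁻]/[HOCl] = 10^(pH − pKa) = 10^(7.53 − 7.51) = 1.047; fraction as HOCl = 1/(1 + 1.047) = 0.4885.
Free chlorine required for 2.89 ppm HOCl: 2.89 / 0.4885 = 5.916 ppm.
FC to add: 5.916 − 0.7 = 5.216 mg/L as Cl₂.
Cl₂ equivalent: 5.216 mg/L × 36,298 L = 189.3 g.
Product at 59.1% available Cl: 189.3 / 0.591 = 320.4 g.

320 g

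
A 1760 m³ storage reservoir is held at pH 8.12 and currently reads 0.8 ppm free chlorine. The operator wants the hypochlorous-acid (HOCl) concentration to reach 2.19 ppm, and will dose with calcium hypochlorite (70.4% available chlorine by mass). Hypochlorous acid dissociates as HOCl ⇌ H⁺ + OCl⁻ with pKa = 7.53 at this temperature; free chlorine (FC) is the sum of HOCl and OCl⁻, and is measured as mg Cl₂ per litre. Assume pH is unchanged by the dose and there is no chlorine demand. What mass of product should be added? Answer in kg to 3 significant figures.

24.8 kg

Volume: 1760 m³ = 1,760,000 L.
[OCl⁻]/[HOCl] = 10^(pH − pKa) = 10^(8.12 − 7.53) = 3.89; fraction as HOCl = 1/(1 + 3.89) = 0.2045.
Free chlorine required for 2.19 ppm HOCl: 2.19 / 0.2045 = 10.71 ppm.
FC to add: 10.71 − 0.8 = 9.91 mg/L as Cl₂.
Cl₂ equivalent: 9.91 mg/L × 1,760,000 L = 17,440 g.
Product at 70.4% available Cl: 17,440 / 0.704 = 24,780 g.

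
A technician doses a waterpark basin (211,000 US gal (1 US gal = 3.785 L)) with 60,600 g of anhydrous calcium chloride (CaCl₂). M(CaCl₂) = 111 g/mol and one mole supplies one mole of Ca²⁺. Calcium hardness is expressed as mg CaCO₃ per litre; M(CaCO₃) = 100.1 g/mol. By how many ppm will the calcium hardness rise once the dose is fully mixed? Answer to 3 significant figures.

Volume: 211,000 US gal × 3.785 L/gal = 798,635 L.
Moles of Ca²⁺: 60,600 g ÷ 111 g/mol = 545.9 mol.
As CaCO₃: 545.9 mol × 100.1 g/mol = 54,650 g.
Rise: 54,650 g / 798,635 L × 1000 = 68.43 mg/L.

68.4 ppm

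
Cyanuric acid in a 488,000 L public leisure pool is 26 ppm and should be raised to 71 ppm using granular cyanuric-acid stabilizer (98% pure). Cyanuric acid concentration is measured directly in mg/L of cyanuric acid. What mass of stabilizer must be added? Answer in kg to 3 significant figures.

CYA to add: (71 − 26) = 45 mg/L × 488,000 L = 21,960 g cyanuric acid.
At 98% purity: 21,960 / 0.98 = 22,410 g product.

22.4 kg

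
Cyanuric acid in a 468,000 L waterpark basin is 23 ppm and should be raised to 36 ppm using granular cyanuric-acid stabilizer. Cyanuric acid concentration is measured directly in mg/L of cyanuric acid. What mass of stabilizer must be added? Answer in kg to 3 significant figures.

CYA to add: (36 − 23) = 13 mg/L × 468,000 L = 6084 g cyanuric acid.

6.08 kg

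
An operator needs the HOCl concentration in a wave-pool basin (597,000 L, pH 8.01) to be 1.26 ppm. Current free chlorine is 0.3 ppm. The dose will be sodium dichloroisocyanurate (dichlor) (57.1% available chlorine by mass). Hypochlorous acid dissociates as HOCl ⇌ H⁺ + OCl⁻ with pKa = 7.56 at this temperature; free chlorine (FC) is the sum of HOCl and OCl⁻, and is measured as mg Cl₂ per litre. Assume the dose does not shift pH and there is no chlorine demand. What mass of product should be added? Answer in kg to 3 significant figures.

4.72 kg

[OCl⁻]/[HOCl] = 10^(pH − pKa) = 10^(8.01 − 7.56) = 2.818; fraction as HOCl = 1/(1 + 2.818) = 0.2619.
Free chlorine required for 1.26 ppm HOCl: 1.26 / 0.2619 = 4.811 ppm.
FC to add: 4.811 − 0.3 = 4.511 mg/L as Cl₂.
Cl₂ equivalent: 4.511 mg/L × 597,000 L = 2693 g.
Product at 57.1% available Cl: 2693 / 0.571 = 4717 g.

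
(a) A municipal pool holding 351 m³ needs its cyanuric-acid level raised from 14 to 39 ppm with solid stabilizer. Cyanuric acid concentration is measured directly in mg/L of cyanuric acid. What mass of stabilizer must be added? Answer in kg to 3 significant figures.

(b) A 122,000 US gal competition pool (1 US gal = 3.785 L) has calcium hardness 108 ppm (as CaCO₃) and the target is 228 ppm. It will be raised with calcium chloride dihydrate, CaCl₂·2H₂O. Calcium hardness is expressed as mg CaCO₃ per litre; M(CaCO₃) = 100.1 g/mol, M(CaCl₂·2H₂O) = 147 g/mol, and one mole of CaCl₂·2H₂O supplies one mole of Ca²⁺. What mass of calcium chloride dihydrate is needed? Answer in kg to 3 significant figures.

(a) Volume: 351 m³ = 351,000 L.
(a) CYA to add: (39 − 14) = 25 mg/L × 351,000 L = 8775 g cyanuric acid.

(b) Volume: 122,000 US gal × 3.785 L/gal = 461,770 L.
(b) Hardness to add: (228 − 108) = 120 mg/L as CaCO₃ × 461,770 L = 55,410 g as CaCO₃.
(b) Moles of Ca²⁺ (1 mol Ca²⁺ ≡ 1 mol CaCO₃): 55,410 / 100.1 g/mol = 553.6 mol.
(b) Mass of CaCl₂·2H₂O: 553.6 × 147 = 81,370 g.

(a) 8.78 kg; (b) 81.4 kg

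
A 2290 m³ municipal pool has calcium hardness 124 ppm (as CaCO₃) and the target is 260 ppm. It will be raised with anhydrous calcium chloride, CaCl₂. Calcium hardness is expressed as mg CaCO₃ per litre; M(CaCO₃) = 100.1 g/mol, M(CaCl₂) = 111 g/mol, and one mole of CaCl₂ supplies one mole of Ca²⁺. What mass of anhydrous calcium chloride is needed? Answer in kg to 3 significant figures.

Volume: 2290 m³ = 2,290,000 L.
Hardness to add: (260 − 124) = 136 mg/L as CaCO₃ × 2,290,000 L = 311,400 g as CaCO₃.
Moles of Ca²⁺ (1 mol Ca²⁺ ≡ 1 mol CaCO₃): 311,400 / 100.1 g/mol = 3111 mol.
Mass of CaCl₂: 3111 × 111 = 345,400 g.

345 kg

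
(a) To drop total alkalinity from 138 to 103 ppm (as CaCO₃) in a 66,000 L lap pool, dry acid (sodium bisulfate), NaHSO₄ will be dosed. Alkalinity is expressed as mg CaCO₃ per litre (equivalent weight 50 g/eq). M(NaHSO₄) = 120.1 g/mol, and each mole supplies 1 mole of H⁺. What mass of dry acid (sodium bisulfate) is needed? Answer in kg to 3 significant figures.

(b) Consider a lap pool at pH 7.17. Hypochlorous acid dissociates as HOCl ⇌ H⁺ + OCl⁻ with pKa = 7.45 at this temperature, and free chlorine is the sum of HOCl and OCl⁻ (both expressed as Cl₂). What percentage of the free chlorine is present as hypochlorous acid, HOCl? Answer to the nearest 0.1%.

(a) 5.55 kg; (b) 65.6%

(a) Alkalinity to neutralize: (138 − 103) = 35 mg/L as CaCO₃ × 66,000 L = 2310 g as CaCO₃.
(a) Equivalents of H⁺ required: 2310 ÷ 50 g/eq = 46.2 eq = 46.2 mol NaHSO₄.
(a) Mass of NaHSO₄: 46.2 × 120.1 = 5549 g.

(b) [OCl⁻]/[HOCl] = 10^(pH − pKa) = 10^(7.17 − 7.45) = 10^-0.28 = 0.5248.
(b) Fraction as HOCl = 1 / (1 + 0.5248) = 0.6558.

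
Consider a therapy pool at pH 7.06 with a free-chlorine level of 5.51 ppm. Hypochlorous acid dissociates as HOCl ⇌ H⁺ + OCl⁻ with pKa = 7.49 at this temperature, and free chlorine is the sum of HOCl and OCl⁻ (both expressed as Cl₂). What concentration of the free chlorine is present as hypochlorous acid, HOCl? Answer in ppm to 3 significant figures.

4.02 ppm

[OCl⁻]/[HOCl] = 10^(pH − pKa) = 10^(7.06 − 7.49) = 10^-0.43 = 0.3715.
Fraction as HOCl = 1 / (1 + 0.3715) = 0.7291.
HOCl = 0.7291 × 5.51 ppm = 4.017 ppm.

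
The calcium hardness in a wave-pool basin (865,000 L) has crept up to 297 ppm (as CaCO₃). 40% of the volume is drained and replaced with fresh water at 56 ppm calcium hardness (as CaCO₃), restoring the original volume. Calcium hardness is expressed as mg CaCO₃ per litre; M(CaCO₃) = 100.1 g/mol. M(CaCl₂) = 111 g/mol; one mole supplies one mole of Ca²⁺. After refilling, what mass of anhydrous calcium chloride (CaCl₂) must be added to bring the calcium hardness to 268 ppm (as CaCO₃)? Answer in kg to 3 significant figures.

64.6 kg

After draining 40% and refilling: 297 × 0.60 + 56 × 0.40 = 200.6 ppm.
Deficit to target: 268 − 200.6 = 67.4 mg/L.
As CaCO₃: 67.4 mg/L × 865,000 L = 58,300 g; ÷ 100.1 = 582.4 mol Ca²⁺.
Mass: 582.4 × 111 = 64,650 g.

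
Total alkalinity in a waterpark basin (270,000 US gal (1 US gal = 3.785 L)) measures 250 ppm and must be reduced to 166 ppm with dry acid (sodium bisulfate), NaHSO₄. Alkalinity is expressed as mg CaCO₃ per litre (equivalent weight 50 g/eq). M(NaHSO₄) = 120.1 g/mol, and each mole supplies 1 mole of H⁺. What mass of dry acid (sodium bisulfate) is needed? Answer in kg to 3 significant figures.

Volume: 270,000 US gal × 3.785 L/gal = 1,021,950 L.
Alkalinity to neutralize: (250 − 166) = 84 mg/L as CaCO₃ × 1,021,950 L = 85,840 g as CaCO₃.
Equivalents of H⁺ required: 85,840 ÷ 50 g/eq = 1717 eq = 1717 mol NaHSO₄.
Mass of NaHSO₄: 1717 × 120.1 = 206,200 g.

206 kg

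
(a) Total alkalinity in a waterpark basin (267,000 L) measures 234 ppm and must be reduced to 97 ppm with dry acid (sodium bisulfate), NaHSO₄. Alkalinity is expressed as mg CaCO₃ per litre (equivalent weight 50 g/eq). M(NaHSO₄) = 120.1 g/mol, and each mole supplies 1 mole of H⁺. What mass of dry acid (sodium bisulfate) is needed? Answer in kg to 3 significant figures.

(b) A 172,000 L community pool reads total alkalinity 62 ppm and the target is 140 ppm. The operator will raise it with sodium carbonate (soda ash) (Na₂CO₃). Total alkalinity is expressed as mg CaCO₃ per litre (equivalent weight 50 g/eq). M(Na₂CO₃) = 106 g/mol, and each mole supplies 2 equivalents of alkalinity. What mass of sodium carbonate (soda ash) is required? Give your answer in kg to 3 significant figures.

(a) Alkalinity to neutralize: (234 − 97) = 137 mg/L as CaCO₃ × 267,000 L = 36,580 g as CaCO₃.
(a) Equivalents of H⁺ required: 36,580 ÷ 50 g/eq = 731.6 eq = 731.6 mol NaHSO₄.
(a) Mass of NaHSO₄: 731.6 × 120.1 = 87,860 g.

(b) Alkalinity to add: (140 − 62) = 78 mg/L as CaCO₃ × 172,000 L = 13,420 g as CaCO₃.
(b) Equivalents: 13,420 g ÷ 50 g/eq = 268.3 eq.
(b) Each mole of Na₂CO₃ supplies 2 eq, so 268.3 / 2 = 134.2 mol.
(b) Mass: 134.2 mol × 106 g/mol = 14,220 g.

(a) 87.9 kg; (b) 14.2 kg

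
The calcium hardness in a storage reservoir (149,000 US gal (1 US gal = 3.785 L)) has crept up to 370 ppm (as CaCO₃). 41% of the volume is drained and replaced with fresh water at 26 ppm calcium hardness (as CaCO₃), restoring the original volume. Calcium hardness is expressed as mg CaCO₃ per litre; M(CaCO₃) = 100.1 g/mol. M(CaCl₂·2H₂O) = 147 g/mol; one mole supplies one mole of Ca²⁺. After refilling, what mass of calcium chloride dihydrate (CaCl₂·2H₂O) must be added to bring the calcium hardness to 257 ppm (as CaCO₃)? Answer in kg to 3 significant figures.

Volume: 149,000 US gal × 3.785 L/gal = 563,965 L.
After draining 41% and refilling: 370 × 0.59 + 26 × 0.41 = 228.96 ppm.
Deficit to target: 257 − 228.96 = 28.04 mg/L.
As CaCO₃: 28.04 mg/L × 563,965 L = 15,810 g; ÷ 100.1 = 158 mol Ca²⁺.
Mass: 158 × 147 = 23,220 g.

23.2 kg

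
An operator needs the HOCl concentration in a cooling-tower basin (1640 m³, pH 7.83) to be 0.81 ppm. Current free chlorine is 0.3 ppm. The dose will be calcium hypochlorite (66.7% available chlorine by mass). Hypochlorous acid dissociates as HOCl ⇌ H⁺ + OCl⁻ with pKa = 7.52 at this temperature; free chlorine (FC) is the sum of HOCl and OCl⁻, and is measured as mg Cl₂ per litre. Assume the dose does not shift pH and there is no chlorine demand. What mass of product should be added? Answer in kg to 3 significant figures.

5.32 kg

Volume: 1640 m³ = 1,640,000 L.
[OCl⁻]/[HOCl] = 10^(pH − pKa) = 10^(7.83 − 7.52) = 2.042; fraction as HOCl = 1/(1 + 2.042) = 0.3288.
Free chlorine required for 0.81 ppm HOCl: 0.81 / 0.3288 = 2.464 ppm.
FC to add: 2.464 − 0.3 = 2.164 mg/L as Cl₂.
Cl₂ equivalent: 2.164 mg/L × 1,640,000 L = 3549 g.
Product at 66.7% available Cl: 3549 / 0.667 = 5320 g.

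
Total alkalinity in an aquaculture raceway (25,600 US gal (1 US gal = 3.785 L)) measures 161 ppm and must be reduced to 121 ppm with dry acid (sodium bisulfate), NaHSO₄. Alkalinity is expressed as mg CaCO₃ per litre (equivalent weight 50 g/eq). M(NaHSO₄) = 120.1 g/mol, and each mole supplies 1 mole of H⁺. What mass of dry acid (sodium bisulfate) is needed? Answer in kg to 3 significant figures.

9.31 kg

Volume: 25,600 US gal × 3.785 L/gal = 96,896 L.
Alkalinity to neutralize: (161 − 121) = 40 mg/L as CaCO₃ × 96,896 L = 3876 g as CaCO₃.
Equivalents of H⁺ required: 3876 ÷ 50 g/eq = 77.52 eq = 77.52 mol NaHSO₄.
Mass of NaHSO₄: 77.52 × 120.1 = 9310 g.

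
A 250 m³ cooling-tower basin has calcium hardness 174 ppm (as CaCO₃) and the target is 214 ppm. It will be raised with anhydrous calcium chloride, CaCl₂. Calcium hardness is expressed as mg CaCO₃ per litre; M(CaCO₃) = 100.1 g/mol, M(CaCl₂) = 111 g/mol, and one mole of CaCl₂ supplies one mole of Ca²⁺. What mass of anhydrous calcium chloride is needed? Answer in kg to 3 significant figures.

Volume: 250 m³ = 250,000 L.
Hardness to add: (214 − 174) = 40 mg/L as CaCO₃ × 250,000 L = 10,000 g as CaCO₃.
Moles of Ca²⁺ (1 mol Ca²⁺ ≡ 1 mol CaCO₃): 10,000 / 100.1 g/mol = 99.9 mol.
Mass of CaCl₂: 99.9 × 111 = 11,090 g.

11.1 kg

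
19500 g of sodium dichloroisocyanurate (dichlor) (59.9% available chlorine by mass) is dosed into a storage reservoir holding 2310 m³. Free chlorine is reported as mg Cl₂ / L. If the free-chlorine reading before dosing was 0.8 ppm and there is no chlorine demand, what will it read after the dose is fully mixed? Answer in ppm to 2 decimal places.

5.86 ppm

Volume: 2310 m³ = 2,310,000 L.
Available chlorine delivered: 19,500 g × 0.599 = 11,680 g as Cl₂.
Concentration rise: 11,680 g / 2,310,000 L = 5.056 mg/L = 5.06 ppm.
Final FC: 0.8 + 5.06 = 5.86 ppm.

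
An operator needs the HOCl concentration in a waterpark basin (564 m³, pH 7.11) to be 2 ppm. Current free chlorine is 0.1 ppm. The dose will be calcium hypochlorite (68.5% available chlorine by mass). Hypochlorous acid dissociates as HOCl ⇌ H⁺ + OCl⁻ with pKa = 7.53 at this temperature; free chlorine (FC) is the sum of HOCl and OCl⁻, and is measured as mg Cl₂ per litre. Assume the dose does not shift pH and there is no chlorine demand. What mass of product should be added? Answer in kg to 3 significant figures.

2.19 kg

Volume: 564 m³ = 564,000 L.
[OCl⁻]/[HOCl] = 10^(pH − pKa) = 10^(7.11 − 7.53) = 0.3802; fraction as HOCl = 1/(1 + 0.3802) = 0.7245.
Free chlorine required for 2 ppm HOCl: 2 / 0.7245 = 2.76 ppm.
FC to add: 2.76 − 0.1 = 2.66 mg/L as Cl₂.
Cl₂ equivalent: 2.66 mg/L × 564,000 L = 1500 g.
Product at 68.5% available Cl: 1500 / 0.685 = 2190 g.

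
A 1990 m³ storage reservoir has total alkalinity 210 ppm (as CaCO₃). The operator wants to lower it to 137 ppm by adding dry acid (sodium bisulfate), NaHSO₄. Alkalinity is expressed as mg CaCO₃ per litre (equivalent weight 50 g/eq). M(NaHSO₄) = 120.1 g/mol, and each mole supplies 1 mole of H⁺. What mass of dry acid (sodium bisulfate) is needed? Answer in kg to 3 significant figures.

Volume: 1990 m³ = 1,990,000 L.
Alkalinity to neutralize: (210 − 137) = 73 mg/L as CaCO₃ × 1,990,000 L = 145,300 g as CaCO₃.
Equivalents of H⁺ required: 145,300 ÷ 50 g/eq = 2905 eq = 2905 mol NaHSO₄.
Mass of NaHSO₄: 2905 × 120.1 = 348,900 g.

349 kg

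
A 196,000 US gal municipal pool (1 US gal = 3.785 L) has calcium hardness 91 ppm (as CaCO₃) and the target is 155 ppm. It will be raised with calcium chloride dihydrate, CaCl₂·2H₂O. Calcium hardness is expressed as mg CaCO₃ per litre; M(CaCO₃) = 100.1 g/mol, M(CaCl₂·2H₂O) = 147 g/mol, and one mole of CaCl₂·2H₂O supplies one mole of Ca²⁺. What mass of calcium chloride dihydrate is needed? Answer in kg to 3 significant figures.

69.7 kg

Volume: 196,000 US gal × 3.785 L/gal = 741,860 L.
Hardness to add: (155 − 91) = 64 mg/L as CaCO₃ × 741,860 L = 47,480 g as CaCO₃.
Moles of Ca²⁺ (1 mol Ca²⁺ ≡ 1 mol CaCO₃): 47,480 / 100.1 g/mol = 474.3 mol.
Mass of CaCl₂·2H₂O: 474.3 × 147 = 69,720 g.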